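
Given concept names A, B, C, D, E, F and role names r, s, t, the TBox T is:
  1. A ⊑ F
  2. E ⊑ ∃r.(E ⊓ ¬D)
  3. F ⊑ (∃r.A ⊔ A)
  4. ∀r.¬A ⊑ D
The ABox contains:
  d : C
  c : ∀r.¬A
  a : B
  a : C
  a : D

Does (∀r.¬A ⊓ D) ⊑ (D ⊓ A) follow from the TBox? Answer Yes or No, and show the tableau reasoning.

No

1. (∀r.¬A ⊓ D) ⊑ (D ⊓ A)  ⇔  ((∀r.¬A ⊓ D) ⊓ (¬D ⊔ ¬A)) unsat w.r.t. T
   open: L(x₀) ⊇ {D, ¬A, ¬E, ¬F, ∀r.¬A}
2. Hence (∀r.¬A ⊓ D) ⊑ (D ⊓ A): not entailed.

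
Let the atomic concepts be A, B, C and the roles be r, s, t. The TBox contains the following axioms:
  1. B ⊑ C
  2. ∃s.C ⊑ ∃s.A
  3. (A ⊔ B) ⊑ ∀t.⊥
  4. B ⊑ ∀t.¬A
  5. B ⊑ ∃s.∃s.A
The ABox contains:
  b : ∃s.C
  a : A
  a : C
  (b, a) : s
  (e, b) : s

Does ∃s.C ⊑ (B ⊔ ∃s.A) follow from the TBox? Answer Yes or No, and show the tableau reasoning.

1. ∃s.C ⊑ (B ⊔ ∃s.A)  ⇔  (∃s.C ⊓ (¬B ⊓ ∀s.¬A)) unsat w.r.t. T
   all branches close; clash {A, ¬A} at an ∃-successor
2. Hence ∃s.C ⊑ (B ⊔ ∃s.A): entailed.

Yes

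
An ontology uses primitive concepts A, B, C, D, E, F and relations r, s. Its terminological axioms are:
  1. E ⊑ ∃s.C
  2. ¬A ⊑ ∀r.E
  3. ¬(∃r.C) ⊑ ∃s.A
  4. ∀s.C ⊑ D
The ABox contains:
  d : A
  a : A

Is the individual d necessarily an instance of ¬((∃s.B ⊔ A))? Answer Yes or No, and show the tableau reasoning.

No

1. d : ¬((∃s.B ⊔ A))?  L(d) = {A} ∪ {(∃s.B ⊔ A)}
   open: L(d) ⊇ {A, ¬E, ∃r.C, ∃s.¬C} (+ ∃-successors) — d ∉ ¬((∃s.B ⊔ A)) possible
2. Hence d : ¬((∃s.B ⊔ A)): not entailed.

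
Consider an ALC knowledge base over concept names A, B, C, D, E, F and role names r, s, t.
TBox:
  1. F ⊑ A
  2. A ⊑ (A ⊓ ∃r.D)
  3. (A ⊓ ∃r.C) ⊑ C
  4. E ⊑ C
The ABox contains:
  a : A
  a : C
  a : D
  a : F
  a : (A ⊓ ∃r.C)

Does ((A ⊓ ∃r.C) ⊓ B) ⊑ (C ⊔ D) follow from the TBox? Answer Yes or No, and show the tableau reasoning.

Yes

1. ((A ⊓ ∃r.C) ⊓ B) ⊑ (C ⊔ D)  ⇔  (((A ⊓ ∃r.C) ⊓ B) ⊓ (¬C ⊓ ¬D)) unsat w.r.t. T
   all branches close; clash {C, ¬C} at x₀
2. Hence ((A ⊓ ∃r.C) ⊓ B) ⊑ (C ⊔ D): entailed.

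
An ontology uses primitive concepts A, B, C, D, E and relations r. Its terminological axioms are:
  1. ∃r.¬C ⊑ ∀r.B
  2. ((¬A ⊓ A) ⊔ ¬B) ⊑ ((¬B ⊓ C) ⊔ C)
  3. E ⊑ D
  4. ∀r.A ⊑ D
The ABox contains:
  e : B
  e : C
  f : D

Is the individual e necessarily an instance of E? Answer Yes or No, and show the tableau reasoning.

1. e : E?  L(e) = {B, C} ∪ {¬E}
   open: L(e) ⊇ {A, B, C, ¬E, ∀r.C, …} (+ ∃-successors) — e ∉ E possible
2. Hence e : E: not entailed.

No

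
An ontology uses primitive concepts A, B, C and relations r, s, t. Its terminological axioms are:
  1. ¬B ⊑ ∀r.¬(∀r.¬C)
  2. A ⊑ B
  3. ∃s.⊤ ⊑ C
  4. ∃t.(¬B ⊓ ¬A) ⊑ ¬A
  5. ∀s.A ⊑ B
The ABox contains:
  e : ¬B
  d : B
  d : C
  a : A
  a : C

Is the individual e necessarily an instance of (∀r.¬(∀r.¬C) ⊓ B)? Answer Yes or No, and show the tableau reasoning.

1. e : (∀r.¬(∀r.¬C) ⊓ B)?  L(e) = {¬B} ∪ {(∃r.∀r.¬C ⊔ ¬B)}
   apply at e: ¬B⊑∀r.¬(∀r.¬C)
   open: L(e) ⊇ {C, ¬A, ¬B, ∀r.∃r.C, ∃s.¬A} (+ ∃-successors) — e ∉ (∀r.¬(∀r.¬C) ⊓ B) possible
2. Hence e : (∀r.¬(∀r.¬C) ⊓ B): not entailed.

No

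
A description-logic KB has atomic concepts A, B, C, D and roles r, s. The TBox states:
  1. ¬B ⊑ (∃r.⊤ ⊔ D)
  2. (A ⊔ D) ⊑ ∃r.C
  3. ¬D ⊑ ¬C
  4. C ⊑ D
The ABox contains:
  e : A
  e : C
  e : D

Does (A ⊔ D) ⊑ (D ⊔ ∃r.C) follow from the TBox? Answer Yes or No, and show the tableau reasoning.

Yes

1. (A ⊔ D) ⊑ (D ⊔ ∃r.C)  ⇔  ((A ⊔ D) ⊓ (¬D ⊓ ∀r.¬C)) unsat w.r.t. T
   all branches close; clash {D, ¬D} at x₀
2. Hence (A ⊔ D) ⊑ (D ⊔ ∃r.C): entailed.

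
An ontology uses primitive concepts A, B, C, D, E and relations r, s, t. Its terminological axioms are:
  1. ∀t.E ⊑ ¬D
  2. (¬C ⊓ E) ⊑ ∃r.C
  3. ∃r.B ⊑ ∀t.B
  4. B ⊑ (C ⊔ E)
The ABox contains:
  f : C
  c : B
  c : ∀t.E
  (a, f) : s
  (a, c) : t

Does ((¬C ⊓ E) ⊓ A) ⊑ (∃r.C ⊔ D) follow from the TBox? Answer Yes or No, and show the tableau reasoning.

1. ((¬C ⊓ E) ⊓ A) ⊑ (∃r.C ⊔ D)  ⇔  (((¬C ⊓ E) ⊓ A) ⊓ (∀r.¬C ⊓ ¬D)) unsat w.r.t. T
   all branches close; clash {C, ¬C} at an ∃-successor
2. Hence ((¬C ⊓ E) ⊓ A) ⊑ (∃r.C ⊔ D): entailed.

Yes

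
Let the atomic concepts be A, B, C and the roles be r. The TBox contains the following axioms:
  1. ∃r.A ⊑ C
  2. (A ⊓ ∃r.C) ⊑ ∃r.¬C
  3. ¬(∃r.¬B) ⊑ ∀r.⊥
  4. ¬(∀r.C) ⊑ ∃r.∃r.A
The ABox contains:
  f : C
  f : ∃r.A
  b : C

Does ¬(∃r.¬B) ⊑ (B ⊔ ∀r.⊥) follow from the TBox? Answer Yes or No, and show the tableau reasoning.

1. ¬(∃r.¬B) ⊑ (B ⊔ ∀r.⊥)  ⇔  (∀r.B ⊓ (¬B ⊓ ∃r.⊤)) unsat w.r.t. T
   all branches close; clash ⊥ at an ∃-successor
2. Hence ¬(∃r.¬B) ⊑ (B ⊔ ∀r.⊥): entailed.

Yes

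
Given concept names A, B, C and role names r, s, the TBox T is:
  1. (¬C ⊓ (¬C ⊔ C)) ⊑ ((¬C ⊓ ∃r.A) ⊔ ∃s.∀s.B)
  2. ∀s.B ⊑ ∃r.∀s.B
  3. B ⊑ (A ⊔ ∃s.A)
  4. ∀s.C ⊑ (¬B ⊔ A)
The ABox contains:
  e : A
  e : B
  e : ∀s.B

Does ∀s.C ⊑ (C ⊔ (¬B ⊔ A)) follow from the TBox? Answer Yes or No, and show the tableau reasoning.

1. ∀s.C ⊑ (C ⊔ (¬B ⊔ A))  ⇔  (∀s.C ⊓ (¬C ⊓ (B ⊓ ¬A))) unsat w.r.t. T
   all branches close; clash {A, ¬A} at x₀
2. Hence ∀s.C ⊑ (C ⊔ (¬B ⊔ A)): entailed.

Yes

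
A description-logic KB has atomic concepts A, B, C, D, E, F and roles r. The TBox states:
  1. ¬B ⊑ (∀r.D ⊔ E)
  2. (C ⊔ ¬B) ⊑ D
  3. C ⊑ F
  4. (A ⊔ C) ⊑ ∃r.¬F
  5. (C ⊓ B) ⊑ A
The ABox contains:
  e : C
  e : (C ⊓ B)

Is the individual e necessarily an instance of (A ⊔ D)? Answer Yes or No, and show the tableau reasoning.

Yes

1. e : (A ⊔ D)?  L(e) = {C, (C ⊓ B)} ∪ {(¬A ⊓ ¬D)}
   clash {D, ¬D} at e — e ∈ (A ⊔ D)
2. Hence e : (A ⊔ D): entailed.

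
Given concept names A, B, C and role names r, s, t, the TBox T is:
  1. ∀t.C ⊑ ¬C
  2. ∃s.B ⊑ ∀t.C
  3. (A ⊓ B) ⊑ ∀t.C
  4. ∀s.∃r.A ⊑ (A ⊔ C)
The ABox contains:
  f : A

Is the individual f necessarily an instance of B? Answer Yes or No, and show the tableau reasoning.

No

1. f : B?  L(f) = {A} ∪ {¬B}
   open: L(f) ⊇ {A, ¬B, ∀s.¬B, ∃s.∀r.¬A, ∃t.¬C} (+ ∃-successors) — f ∉ B possible
2. Hence f : B: not entailed.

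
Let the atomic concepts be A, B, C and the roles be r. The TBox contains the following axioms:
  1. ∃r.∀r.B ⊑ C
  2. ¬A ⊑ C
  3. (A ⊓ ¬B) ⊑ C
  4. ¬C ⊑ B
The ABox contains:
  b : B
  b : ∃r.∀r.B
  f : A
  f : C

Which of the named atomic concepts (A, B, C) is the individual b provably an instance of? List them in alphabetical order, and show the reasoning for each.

1. b : A?  L(b) = {B, ∃r.∀r.B} ∪ {¬A}
   apply at b: ∃r.∀r.B⊑C; ¬A⊑C
   open: L(b) ⊇ {B, C, ¬A, ∃r.∀r.B} (+ ∃-successors) — b ∉ A possible
2. b : B?  L(b) = {B, ∃r.∀r.B} ∪ {¬B}
   clash {B, ¬B} at b — b ∈ B
3. b : C?  L(b) = {B, ∃r.∀r.B} ∪ {¬C}
   clash {C, ¬C} at b — b ∈ C
4. Entailed for b: {B, C}

{B, C}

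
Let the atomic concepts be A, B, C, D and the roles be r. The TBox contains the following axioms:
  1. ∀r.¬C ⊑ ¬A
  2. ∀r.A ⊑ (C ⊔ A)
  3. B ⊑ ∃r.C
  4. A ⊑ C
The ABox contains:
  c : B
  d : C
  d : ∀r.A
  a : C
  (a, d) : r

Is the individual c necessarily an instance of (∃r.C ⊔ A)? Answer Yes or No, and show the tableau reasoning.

1. c : (∃r.C ⊔ A)?  L(c) = {B} ∪ {(∀r.¬C ⊓ ¬A)}
   clash {A, ¬A} at c — c ∈ (∃r.C ⊔ A)
2. Hence c : (∃r.C ⊔ A): entailed.

Yes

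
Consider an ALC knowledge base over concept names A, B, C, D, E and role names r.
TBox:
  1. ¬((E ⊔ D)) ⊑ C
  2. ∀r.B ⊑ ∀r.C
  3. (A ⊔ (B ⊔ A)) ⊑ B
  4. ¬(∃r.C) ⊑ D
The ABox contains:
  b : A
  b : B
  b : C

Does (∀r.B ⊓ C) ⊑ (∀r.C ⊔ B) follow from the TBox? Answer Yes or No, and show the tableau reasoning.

1. (∀r.B ⊓ C) ⊑ (∀r.C ⊔ B)  ⇔  ((∀r.B ⊓ C) ⊓ (∃r.¬C ⊓ ¬B)) unsat w.r.t. T
   all branches close; clash {B, ¬B} at x₀
2. Hence (∀r.B ⊓ C) ⊑ (∀r.C ⊔ B): entailed.

Yes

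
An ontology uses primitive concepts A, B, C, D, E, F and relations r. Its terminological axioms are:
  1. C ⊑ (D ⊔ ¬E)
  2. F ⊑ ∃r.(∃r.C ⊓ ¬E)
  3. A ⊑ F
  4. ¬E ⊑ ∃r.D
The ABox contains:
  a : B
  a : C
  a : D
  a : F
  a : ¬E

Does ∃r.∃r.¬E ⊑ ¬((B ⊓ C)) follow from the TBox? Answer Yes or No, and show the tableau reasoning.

No

1. ∃r.∃r.¬E ⊑ ¬((B ⊓ C))  ⇔  (∃r.∃r.¬E ⊓ (B ⊓ C)) unsat w.r.t. T
   apply at x₀: C⊑(D ⊔ ¬E)
   open: L(x₀) ⊇ {B, C, D, E, ¬A, …} (+ ∃-successors)
2. Hence ∃r.∃r.¬E ⊑ ¬((B ⊓ C)): not entailed.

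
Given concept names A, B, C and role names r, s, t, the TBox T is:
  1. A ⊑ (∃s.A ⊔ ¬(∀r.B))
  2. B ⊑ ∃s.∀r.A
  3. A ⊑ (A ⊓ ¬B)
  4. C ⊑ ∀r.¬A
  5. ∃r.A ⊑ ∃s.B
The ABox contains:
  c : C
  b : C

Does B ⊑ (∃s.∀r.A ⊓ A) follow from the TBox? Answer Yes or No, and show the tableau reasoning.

1. B ⊑ (∃s.∀r.A ⊓ A)  ⇔  (B ⊓ (∀s.∃r.¬A ⊔ ¬A)) unsat w.r.t. T
   apply at x₀: B⊑∃s.∀r.A
   open: L(x₀) ⊇ {B, ¬A, ¬C, ∀r.¬A, ∃s.∀r.A} (+ ∃-successors)
2. Hence B ⊑ (∃s.∀r.A ⊓ A): not entailed.

No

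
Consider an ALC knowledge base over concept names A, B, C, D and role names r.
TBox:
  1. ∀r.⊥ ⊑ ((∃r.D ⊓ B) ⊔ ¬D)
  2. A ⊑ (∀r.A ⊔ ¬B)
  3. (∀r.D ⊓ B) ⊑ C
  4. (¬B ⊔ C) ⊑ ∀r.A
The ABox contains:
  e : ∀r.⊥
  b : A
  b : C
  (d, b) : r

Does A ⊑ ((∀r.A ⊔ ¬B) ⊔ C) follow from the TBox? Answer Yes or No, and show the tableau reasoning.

1. A ⊑ ((∀r.A ⊔ ¬B) ⊔ C)  ⇔  (A ⊓ ((∃r.¬A ⊓ B) ⊓ ¬C)) unsat w.r.t. T
   all branches close; clash {C, ¬C} at x₀
2. Hence A ⊑ ((∀r.A ⊔ ¬B) ⊔ C): entailed.

Yes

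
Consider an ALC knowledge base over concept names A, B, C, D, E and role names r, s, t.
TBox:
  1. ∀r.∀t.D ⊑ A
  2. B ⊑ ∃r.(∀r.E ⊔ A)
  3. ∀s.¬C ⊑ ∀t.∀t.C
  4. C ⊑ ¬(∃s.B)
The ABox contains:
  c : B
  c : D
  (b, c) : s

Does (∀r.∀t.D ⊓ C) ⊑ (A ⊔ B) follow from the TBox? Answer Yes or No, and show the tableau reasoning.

Yes

1. (∀r.∀t.D ⊓ C) ⊑ (A ⊔ B)  ⇔  ((∀r.∀t.D ⊓ C) ⊓ (¬A ⊓ ¬B)) unsat w.r.t. T
   all branches close; clash {A, ¬A} at x₀
2. Hence (∀r.∀t.D ⊓ C) ⊑ (A ⊔ B): entailed.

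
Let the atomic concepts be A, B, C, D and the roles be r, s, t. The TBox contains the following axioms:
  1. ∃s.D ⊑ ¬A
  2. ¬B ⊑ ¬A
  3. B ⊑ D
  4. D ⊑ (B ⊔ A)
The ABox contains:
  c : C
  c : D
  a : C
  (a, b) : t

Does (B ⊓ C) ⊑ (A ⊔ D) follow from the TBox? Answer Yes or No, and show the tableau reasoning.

1. (B ⊓ C) ⊑ (A ⊔ D)  ⇔  ((B ⊓ C) ⊓ (¬A ⊓ ¬D)) unsat w.r.t. T
   all branches close; clash {D, ¬D} at x₀
2. Hence (B ⊓ C) ⊑ (A ⊔ D): entailed.

Yes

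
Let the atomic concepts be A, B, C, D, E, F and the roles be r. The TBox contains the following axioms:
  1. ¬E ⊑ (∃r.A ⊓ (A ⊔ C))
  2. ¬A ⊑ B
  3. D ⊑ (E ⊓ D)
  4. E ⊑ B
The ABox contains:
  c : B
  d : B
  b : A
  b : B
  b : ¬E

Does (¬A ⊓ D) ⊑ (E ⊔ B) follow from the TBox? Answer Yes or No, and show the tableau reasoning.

1. (¬A ⊓ D) ⊑ (E ⊔ B)  ⇔  ((¬A ⊓ D) ⊓ (¬E ⊓ ¬B)) unsat w.r.t. T
   all branches close; clash {B, ¬B} at x₀
2. Hence (¬A ⊓ D) ⊑ (E ⊔ B): entailed.

Yes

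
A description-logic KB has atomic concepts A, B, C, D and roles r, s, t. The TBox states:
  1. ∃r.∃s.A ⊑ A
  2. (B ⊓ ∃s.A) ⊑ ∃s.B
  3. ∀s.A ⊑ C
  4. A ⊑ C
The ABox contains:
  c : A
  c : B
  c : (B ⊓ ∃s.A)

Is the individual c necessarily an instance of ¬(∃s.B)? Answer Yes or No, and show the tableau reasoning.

1. c : ¬(∃s.B)?  L(c) = {A, B, (B ⊓ ∃s.A)} ∪ {∃s.B}
   apply at c: A⊑C
   open: L(c) ⊇ {A, B, C, ∃s.A, ∃s.B} (+ ∃-successors) — c ∉ ¬(∃s.B) possible
2. Hence c : ¬(∃s.B): not entailed.

No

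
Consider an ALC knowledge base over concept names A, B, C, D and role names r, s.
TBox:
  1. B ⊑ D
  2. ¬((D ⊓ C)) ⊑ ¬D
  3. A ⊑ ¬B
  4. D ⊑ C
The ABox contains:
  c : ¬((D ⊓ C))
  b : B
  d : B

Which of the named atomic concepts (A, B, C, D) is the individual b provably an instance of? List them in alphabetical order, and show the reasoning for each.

1. b : A?  L(b) = {B} ∪ {¬A}
   apply at b: B⊑D
   open: L(b) ⊇ {B, C, D, ¬A} — b ∉ A possible
2. b : B?  L(b) = {B} ∪ {¬B}
   clash {B, ¬B} at b — b ∈ B
3. b : C?  L(b) = {B} ∪ {¬C}
   clash {B, ¬B} at b — b ∈ C
4. b : D?  L(b) = {B} ∪ {¬D}
   clash {B, ¬B} at b — b ∈ D
5. Entailed for b: {B, C, D}

{B, C, D}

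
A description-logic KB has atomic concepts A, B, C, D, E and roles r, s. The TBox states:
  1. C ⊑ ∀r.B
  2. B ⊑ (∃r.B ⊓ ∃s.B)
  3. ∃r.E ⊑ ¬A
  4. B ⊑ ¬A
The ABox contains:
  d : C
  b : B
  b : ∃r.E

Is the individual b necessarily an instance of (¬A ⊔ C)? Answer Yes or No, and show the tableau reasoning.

Yes

1. b : (¬A ⊔ C)?  L(b) = {B, ∃r.E} ∪ {(A ⊓ ¬C)}
   clash {A, ¬A} at b — b ∈ (¬A ⊔ C)
2. Hence b : (¬A ⊔ C): entailed.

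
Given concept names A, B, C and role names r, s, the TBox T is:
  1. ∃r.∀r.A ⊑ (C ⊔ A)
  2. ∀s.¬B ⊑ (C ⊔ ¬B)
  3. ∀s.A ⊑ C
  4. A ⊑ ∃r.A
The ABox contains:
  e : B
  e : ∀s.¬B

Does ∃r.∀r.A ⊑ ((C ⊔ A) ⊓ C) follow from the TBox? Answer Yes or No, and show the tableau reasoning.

No

1. ∃r.∀r.A ⊑ ((C ⊔ A) ⊓ C)  ⇔  (∃r.∀r.A ⊓ ((¬C ⊓ ¬A) ⊔ ¬C)) unsat w.r.t. T
   apply at x₀: ∃r.∀r.A⊑(C ⊔ A)
   open: L(x₀) ⊇ {A, ¬C, ∃r.A, ∃r.∀r.A, ∃s.B, …} (+ ∃-successors)
2. Hence ∃r.∀r.A ⊑ ((C ⊔ A) ⊓ C): not entailed.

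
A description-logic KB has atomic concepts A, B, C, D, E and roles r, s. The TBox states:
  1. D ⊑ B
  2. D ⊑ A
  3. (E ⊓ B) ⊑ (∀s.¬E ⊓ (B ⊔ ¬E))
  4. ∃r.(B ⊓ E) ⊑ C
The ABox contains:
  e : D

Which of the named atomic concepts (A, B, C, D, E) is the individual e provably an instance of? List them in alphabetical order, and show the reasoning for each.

{A, B, D}

1. e : A?  L(e) = {D} ∪ {¬A}
   clash {A, ¬A} at e — e ∈ A
2. e : B?  L(e) = {D} ∪ {¬B}
   clash {B, ¬B} at e — e ∈ B
3. e : C?  L(e) = {D} ∪ {¬C}
   apply at e: D⊑B; D⊑A
   open: L(e) ⊇ {A, B, D, ¬C, ¬E, …} — e ∉ C possible
4. e : D?  L(e) = {D} ∪ {¬D}
   clash {D, ¬D} at e — e ∈ D
5. e : E?  L(e) = {D} ∪ {¬E}
   apply at e: D⊑B; D⊑A
   open: L(e) ⊇ {A, B, D, ¬E, ∀r.(¬B ⊔ ¬E)} — e ∉ E possible
6. Entailed for e: {A, B, D}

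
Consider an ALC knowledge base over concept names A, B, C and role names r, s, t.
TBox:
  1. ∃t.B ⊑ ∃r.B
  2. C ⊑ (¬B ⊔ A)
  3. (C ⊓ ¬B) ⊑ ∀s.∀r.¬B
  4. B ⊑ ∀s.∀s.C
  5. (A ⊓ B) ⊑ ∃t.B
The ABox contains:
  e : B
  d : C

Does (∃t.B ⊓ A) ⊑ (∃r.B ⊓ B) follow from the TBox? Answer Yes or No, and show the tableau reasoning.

No

1. (∃t.B ⊓ A) ⊑ (∃r.B ⊓ B)  ⇔  ((∃t.B ⊓ A) ⊓ (∀r.¬B ⊔ ¬B)) unsat w.r.t. T
   apply at x₀: ∃t.B⊑∃r.B
   open: L(x₀) ⊇ {A, ¬B, ¬C, ∃r.B, ∃t.B} (+ ∃-successors)
2. Hence (∃t.B ⊓ A) ⊑ (∃r.B ⊓ B): not entailed.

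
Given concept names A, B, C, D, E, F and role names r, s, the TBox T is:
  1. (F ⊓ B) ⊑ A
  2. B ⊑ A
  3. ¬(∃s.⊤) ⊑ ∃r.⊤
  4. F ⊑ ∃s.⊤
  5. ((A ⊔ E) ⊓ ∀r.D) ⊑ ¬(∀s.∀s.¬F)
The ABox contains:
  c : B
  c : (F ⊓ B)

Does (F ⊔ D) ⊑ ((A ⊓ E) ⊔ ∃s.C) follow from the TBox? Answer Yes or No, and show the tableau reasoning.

1. (F ⊔ D) ⊑ ((A ⊓ E) ⊔ ∃s.C)  ⇔  ((F ⊔ D) ⊓ ((¬A ⊔ ¬E) ⊓ ∀s.¬C)) unsat w.r.t. T
   open: L(x₀) ⊇ {F, ¬A, ¬B, ¬E, ∀s.¬C, …} (+ ∃-successors)
2. Hence (F ⊔ D) ⊑ ((A ⊓ E) ⊔ ∃s.C): not entailed.

No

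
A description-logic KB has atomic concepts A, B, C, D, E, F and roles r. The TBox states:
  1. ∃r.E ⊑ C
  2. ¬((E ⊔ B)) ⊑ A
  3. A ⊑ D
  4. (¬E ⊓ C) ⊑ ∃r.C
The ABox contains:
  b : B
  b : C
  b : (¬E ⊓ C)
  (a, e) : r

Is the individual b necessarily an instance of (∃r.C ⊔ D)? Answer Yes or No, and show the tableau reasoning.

1. b : (∃r.C ⊔ D)?  L(b) = {B, C, (¬E ⊓ C)} ∪ {(∀r.¬C ⊓ ¬D)}
   clash {D, ¬D} at b — b ∈ (∃r.C ⊔ D)
2. Hence b : (∃r.C ⊔ D): entailed.

Yes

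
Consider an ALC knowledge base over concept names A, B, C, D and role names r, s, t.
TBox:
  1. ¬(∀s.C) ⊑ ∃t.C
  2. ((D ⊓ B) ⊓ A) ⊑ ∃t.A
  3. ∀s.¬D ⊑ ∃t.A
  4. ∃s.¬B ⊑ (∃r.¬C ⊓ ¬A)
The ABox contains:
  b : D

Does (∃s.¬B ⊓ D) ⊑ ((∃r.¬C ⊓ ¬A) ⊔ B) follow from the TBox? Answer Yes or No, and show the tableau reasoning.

Yes

1. (∃s.¬B ⊓ D) ⊑ ((∃r.¬C ⊓ ¬A) ⊔ B)  ⇔  ((∃s.¬B ⊓ D) ⊓ ((∀r.C ⊔ A) ⊓ ¬B)) unsat w.r.t. T
   all branches close; clash {A, ¬A} at x₀
2. Hence (∃s.¬B ⊓ D) ⊑ ((∃r.¬C ⊓ ¬A) ⊔ B): entailed.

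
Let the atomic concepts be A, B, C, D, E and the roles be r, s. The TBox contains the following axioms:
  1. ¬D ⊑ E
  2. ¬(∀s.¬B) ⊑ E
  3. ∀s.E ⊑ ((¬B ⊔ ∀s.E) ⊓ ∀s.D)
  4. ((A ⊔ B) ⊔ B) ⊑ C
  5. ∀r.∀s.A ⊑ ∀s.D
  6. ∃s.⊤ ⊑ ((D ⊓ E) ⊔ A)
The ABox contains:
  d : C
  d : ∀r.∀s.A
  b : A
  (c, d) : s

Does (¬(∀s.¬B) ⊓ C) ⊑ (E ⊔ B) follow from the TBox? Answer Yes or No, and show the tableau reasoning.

1. (¬(∀s.¬B) ⊓ C) ⊑ (E ⊔ B)  ⇔  ((∃s.B ⊓ C) ⊓ (¬E ⊓ ¬B)) unsat w.r.t. T
   all branches close; clash {E, ¬E} at x₀
2. Hence (¬(∀s.¬B) ⊓ C) ⊑ (E ⊔ B): entailed.

Yes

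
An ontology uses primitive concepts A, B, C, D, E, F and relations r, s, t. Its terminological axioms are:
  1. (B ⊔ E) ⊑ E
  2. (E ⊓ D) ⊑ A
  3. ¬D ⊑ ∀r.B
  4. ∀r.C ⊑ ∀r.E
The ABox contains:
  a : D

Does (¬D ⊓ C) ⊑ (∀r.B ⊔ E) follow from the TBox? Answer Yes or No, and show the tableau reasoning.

1. (¬D ⊓ C) ⊑ (∀r.B ⊔ E)  ⇔  ((¬D ⊓ C) ⊓ (∃r.¬B ⊓ ¬E)) unsat w.r.t. T
   all branches close; clash {E, ¬E} at x₀
2. Hence (¬D ⊓ C) ⊑ (∀r.B ⊔ E): entailed.

Yes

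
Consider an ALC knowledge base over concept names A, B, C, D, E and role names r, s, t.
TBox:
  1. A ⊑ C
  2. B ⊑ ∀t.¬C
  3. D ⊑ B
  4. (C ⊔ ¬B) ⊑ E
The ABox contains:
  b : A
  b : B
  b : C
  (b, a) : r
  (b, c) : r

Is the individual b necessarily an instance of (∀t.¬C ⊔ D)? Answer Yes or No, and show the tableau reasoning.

1. b : (∀t.¬C ⊔ D)?  L(b) = {A, B, C} ∪ {(∃t.C ⊓ ¬D)}
   clash {C, ¬C} at an ∃-successor — b ∈ (∀t.¬C ⊔ D)
2. Hence b : (∀t.¬C ⊔ D): entailed.

Yes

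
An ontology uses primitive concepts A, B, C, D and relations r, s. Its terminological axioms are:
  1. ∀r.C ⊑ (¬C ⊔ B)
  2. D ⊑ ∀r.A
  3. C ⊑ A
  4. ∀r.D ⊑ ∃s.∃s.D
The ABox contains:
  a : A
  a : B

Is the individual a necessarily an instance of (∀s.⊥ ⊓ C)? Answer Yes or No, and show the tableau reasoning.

1. a : (∀s.⊥ ⊓ C)?  L(a) = {A, B} ∪ {(∃s.⊤ ⊔ ¬C)}
   open: L(a) ⊇ {A, B, ¬D, ∃r.¬C, ∃r.¬D, …} (+ ∃-successors) — a ∉ (∀s.⊥ ⊓ C) possible
2. Hence a : (∀s.⊥ ⊓ C): not entailed.

No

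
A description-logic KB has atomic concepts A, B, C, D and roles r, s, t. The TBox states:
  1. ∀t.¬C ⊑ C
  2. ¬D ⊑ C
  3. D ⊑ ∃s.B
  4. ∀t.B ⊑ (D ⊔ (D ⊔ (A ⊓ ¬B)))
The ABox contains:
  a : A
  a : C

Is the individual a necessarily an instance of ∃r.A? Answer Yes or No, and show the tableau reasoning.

No

1. a : ∃r.A?  L(a) = {A, C} ∪ {∀r.¬A}
   open: L(a) ⊇ {A, C, ¬D, ∀r.¬A, ∃t.¬B} (+ ∃-successors) — a ∉ ∃r.A possible
2. Hence a : ∃r.A: not entailed.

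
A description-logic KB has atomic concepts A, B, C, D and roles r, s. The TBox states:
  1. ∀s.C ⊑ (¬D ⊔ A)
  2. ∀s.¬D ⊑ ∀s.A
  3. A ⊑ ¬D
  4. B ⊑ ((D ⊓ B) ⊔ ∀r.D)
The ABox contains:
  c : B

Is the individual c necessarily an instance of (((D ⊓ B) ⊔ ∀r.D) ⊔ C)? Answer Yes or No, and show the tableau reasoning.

Yes

1. c : (((D ⊓ B) ⊔ ∀r.D) ⊔ C)?  L(c) = {B} ∪ {(((¬D ⊔ ¬B) ⊓ ∃r.¬D) ⊓ ¬C)}
   clash {D, ¬D} at an ∃-successor — c ∈ (((D ⊓ B) ⊔ ∀r.D) ⊔ C)
2. Hence c : (((D ⊓ B) ⊔ ∀r.D) ⊔ C): entailed.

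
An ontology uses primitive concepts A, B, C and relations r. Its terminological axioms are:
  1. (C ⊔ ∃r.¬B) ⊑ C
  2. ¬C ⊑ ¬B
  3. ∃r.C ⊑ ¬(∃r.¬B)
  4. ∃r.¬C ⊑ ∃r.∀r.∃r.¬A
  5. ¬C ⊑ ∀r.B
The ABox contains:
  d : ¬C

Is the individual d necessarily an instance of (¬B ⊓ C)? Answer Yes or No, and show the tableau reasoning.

No

1. d : (¬B ⊓ C)?  L(d) = {¬C} ∪ {(B ⊔ ¬C)}
   apply at d: ¬C⊑¬B; ¬C⊑∀r.B
   open: L(d) ⊇ {¬B, ¬C, ∀r.B, ∀r.C} — d ∉ (¬B ⊓ C) possible
2. Hence d : (¬B ⊓ C): not entailed.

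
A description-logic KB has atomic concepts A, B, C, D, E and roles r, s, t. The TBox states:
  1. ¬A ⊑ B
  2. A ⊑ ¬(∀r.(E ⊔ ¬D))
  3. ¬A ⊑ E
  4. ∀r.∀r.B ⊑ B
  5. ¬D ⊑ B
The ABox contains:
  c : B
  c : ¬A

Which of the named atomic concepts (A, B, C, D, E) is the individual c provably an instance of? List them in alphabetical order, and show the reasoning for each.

{B, E}

1. c : A?  L(c) = {B, ¬A} ∪ {¬A}
   apply at c: ¬A⊑E
   open: L(c) ⊇ {B, E, ¬A} — c ∉ A possible
2. c : B?  L(c) = {B, ¬A} ∪ {¬B}
   clash {B, ¬B} at c — c ∈ B
3. c : C?  L(c) = {B, ¬A} ∪ {¬C}
   apply at c: ¬A⊑E
   open: L(c) ⊇ {B, E, ¬A, ¬C} — c ∉ C possible
4. c : D?  L(c) = {B, ¬A} ∪ {¬D}
   apply at c: ¬A⊑E
   open: L(c) ⊇ {B, E, ¬A, ¬D} — c ∉ D possible
5. c : E?  L(c) = {B, ¬A} ∪ {¬E}
   clash {E, ¬E} at c — c ∈ E
6. Entailed for c: {B, E}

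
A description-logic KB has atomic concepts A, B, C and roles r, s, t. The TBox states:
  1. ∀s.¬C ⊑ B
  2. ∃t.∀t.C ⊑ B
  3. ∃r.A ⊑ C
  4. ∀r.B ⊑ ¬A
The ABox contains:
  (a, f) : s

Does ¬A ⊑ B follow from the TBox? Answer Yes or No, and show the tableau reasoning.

No

1. ¬A ⊑ B  ⇔  (¬A ⊓ ¬B) unsat w.r.t. T
   open: L(x₀) ⊇ {¬A, ¬B, ∀r.¬A, ∀t.∃t.¬C, ∃s.C} (+ ∃-successors)
2. Hence ¬A ⊑ B: not entailed.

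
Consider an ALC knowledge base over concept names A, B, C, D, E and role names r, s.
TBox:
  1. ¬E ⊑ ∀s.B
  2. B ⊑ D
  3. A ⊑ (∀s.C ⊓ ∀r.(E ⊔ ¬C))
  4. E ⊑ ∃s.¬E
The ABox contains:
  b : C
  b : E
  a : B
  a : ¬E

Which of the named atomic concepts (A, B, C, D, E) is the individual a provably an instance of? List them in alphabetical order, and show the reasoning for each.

{B, D}

1. a : A?  L(a) = {B, ¬E} ∪ {¬A}
   apply at a: ¬E⊑∀s.B; B⊑D
   open: L(a) ⊇ {B, D, ¬A, ¬E, ∀s.B} — a ∉ A possible
2. a : B?  L(a) = {B, ¬E} ∪ {¬B}
   clash {B, ¬B} at a — a ∈ B
3. a : C?  L(a) = {B, ¬E} ∪ {¬C}
   apply at a: ¬E⊑∀s.B; B⊑D
   open: L(a) ⊇ {B, D, ¬A, ¬C, ¬E, …} — a ∉ C possible
4. a : D?  L(a) = {B, ¬E} ∪ {¬D}
   clash {D, ¬D} at a — a ∈ D
5. a : E?  L(a) = {B, ¬E} ∪ {¬E}
   apply at a: ¬E⊑∀s.B; B⊑D
   open: L(a) ⊇ {B, D, ¬A, ¬E, ∀s.B} — a ∉ E possible
6. Entailed for a: {B, D}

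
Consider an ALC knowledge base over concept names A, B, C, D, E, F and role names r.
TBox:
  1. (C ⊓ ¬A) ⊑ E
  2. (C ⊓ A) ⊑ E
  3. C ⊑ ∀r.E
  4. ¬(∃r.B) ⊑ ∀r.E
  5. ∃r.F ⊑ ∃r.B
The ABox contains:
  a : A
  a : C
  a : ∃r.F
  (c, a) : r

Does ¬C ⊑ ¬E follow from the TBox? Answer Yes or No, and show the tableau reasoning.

1. ¬C ⊑ ¬E  ⇔  (¬C ⊓ E) unsat w.r.t. T
   open: L(x₀) ⊇ {E, ¬C, ∃r.B} (+ ∃-successors)
2. Hence ¬C ⊑ ¬E: not entailed.

No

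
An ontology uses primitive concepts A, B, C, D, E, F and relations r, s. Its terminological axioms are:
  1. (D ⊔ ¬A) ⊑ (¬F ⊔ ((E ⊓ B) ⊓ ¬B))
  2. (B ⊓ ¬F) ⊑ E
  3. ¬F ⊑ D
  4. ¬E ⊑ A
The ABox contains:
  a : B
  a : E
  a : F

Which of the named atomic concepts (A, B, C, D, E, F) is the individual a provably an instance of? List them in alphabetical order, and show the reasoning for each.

1. a : A?  L(a) = {B, E, F} ∪ {¬A}
   clash {B, ¬B} at a — a ∈ A
2. a : B?  L(a) = {B, E, F} ∪ {¬B}
   clash {B, ¬B} at a — a ∈ B
3. a : C?  L(a) = {B, E, F} ∪ {¬C}
   open: L(a) ⊇ {A, B, E, F, ¬C, …} — a ∉ C possible
4. a : D?  L(a) = {B, E, F} ∪ {¬D}
   open: L(a) ⊇ {A, B, E, F, ¬D} — a ∉ D possible
5. a : E?  L(a) = {B, E, F} ∪ {¬E}
   clash {E, ¬E} at a — a ∈ E
6. a : F?  L(a) = {B, E, F} ∪ {¬F}
   clash {F, ¬F} at a — a ∈ F
7. Entailed for a: {A, B, E, F}

{A, B, E, F}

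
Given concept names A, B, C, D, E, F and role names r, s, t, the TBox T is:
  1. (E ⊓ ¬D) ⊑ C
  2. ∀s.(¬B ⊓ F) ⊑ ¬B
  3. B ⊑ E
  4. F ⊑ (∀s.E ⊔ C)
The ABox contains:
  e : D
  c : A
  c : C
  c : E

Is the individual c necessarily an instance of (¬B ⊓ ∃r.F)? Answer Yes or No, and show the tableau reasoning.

1. c : (¬B ⊓ ∃r.F)?  L(c) = {A, C, E} ∪ {(B ⊔ ∀r.¬F)}
   open: L(c) ⊇ {A, B, C, E, ¬F, …} (+ ∃-successors) — c ∉ (¬B ⊓ ∃r.F) possible
2. Hence c : (¬B ⊓ ∃r.F): not entailed.

No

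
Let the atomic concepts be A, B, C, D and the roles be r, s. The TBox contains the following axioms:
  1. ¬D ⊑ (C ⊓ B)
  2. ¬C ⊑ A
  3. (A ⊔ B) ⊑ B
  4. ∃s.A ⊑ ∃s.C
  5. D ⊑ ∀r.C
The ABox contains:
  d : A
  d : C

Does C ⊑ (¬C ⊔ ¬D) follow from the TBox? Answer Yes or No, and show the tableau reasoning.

1. C ⊑ (¬C ⊔ ¬D)  ⇔  (C ⊓ (C ⊓ D)) unsat w.r.t. T
   apply at x₀: D⊑∀r.C
   open: L(x₀) ⊇ {C, D, ¬A, ¬B, ∀r.C, …}
2. Hence C ⊑ (¬C ⊔ ¬D): not entailed.

No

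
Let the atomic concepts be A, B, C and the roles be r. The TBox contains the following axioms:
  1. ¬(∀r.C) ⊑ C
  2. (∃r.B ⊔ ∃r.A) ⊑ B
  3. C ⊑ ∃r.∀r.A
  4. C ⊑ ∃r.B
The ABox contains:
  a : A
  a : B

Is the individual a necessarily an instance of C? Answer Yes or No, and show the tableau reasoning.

No

1. a : C?  L(a) = {A, B} ∪ {¬C}
   open: L(a) ⊇ {A, B, ¬C, ∀r.C} — a ∉ C possible
2. Hence a : C: not entailed.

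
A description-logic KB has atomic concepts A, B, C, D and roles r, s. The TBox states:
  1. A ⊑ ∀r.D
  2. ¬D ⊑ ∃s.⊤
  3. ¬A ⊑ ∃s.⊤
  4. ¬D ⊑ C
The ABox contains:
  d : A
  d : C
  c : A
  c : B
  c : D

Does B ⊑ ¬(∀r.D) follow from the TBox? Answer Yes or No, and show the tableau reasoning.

No

1. B ⊑ ¬(∀r.D)  ⇔  (B ⊓ ∀r.D) unsat w.r.t. T
   open: L(x₀) ⊇ {A, B, D, ∀r.D}
2. Hence B ⊑ ¬(∀r.D): not entailed.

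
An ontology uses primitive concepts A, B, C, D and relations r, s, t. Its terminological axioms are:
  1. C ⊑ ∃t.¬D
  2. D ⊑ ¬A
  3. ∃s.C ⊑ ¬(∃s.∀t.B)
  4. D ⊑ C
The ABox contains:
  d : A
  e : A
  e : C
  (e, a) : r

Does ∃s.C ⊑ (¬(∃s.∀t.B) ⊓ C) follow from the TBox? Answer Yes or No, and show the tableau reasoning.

No

1. ∃s.C ⊑ (¬(∃s.∀t.B) ⊓ C)  ⇔  (∃s.C ⊓ (∃s.∀t.B ⊔ ¬C)) unsat w.r.t. T
   apply at x₀: ∃s.C⊑¬(∃s.∀t.B)
   open: L(x₀) ⊇ {¬C, ¬D, ∀s.∃t.¬B, ∃s.C} (+ ∃-successors)
2. Hence ∃s.C ⊑ (¬(∃s.∀t.B) ⊓ C): not entailed.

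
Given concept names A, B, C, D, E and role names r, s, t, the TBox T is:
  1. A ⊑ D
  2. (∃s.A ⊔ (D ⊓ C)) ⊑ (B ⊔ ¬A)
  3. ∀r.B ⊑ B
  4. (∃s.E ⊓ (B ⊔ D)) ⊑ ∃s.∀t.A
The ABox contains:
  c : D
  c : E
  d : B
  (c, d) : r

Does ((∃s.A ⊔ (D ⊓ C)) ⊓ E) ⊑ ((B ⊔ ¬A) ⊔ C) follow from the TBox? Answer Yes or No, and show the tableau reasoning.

1. ((∃s.A ⊔ (D ⊓ C)) ⊓ E) ⊑ ((B ⊔ ¬A) ⊔ C)  ⇔  (((∃s.A ⊔ (D ⊓ C)) ⊓ E) ⊓ ((¬B ⊓ A) ⊓ ¬C)) unsat w.r.t. T
   all branches close; clash {C, ¬C} at x₀
2. Hence ((∃s.A ⊔ (D ⊓ C)) ⊓ E) ⊑ ((B ⊔ ¬A) ⊔ C): entailed.

Yes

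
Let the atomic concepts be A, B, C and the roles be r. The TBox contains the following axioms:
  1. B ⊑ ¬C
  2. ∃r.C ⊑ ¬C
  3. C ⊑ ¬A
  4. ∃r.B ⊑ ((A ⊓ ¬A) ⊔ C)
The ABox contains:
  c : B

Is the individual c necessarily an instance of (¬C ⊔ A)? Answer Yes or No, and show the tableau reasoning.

1. c : (¬C ⊔ A)?  L(c) = {B} ∪ {(C ⊓ ¬A)}
   clash {C, ¬C} at c — c ∈ (¬C ⊔ A)
2. Hence c : (¬C ⊔ A): entailed.

Yes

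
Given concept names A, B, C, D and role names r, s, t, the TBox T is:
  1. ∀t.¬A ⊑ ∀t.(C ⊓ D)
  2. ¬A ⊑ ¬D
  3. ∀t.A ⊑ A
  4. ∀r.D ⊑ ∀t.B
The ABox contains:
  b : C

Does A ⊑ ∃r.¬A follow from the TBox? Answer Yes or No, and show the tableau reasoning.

1. A ⊑ ∃r.¬A  ⇔  (A ⊓ ∀r.A) unsat w.r.t. T
   open: L(x₀) ⊇ {A, ∀r.A, ∃r.¬D, ∃t.A} (+ ∃-successors)
2. Hence A ⊑ ∃r.¬A: not entailed.

No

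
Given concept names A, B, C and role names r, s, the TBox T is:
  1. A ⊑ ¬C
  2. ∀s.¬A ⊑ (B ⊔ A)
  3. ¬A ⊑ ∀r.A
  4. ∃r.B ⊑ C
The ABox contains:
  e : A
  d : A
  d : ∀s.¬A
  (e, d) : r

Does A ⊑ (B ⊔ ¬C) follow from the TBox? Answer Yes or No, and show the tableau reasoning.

1. A ⊑ (B ⊔ ¬C)  ⇔  (A ⊓ (¬B ⊓ C)) unsat w.r.t. T
   all branches close; clash {C, ¬C} at x₀
2. Hence A ⊑ (B ⊔ ¬C): entailed.

Yes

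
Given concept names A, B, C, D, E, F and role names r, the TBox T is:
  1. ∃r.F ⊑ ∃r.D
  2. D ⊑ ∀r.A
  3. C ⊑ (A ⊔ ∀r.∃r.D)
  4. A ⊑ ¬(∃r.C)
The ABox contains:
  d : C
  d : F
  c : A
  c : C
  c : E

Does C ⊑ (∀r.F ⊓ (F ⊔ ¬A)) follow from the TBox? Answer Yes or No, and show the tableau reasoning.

No

1. C ⊑ (∀r.F ⊓ (F ⊔ ¬A))  ⇔  (C ⊓ (∃r.¬F ⊔ (¬F ⊓ A))) unsat w.r.t. T
   apply at x₀: C⊑(A ⊔ ∀r.∃r.D)
   open: L(x₀) ⊇ {C, ¬A, ¬D, ∀r.¬F, ∀r.∃r.D, …} (+ ∃-successors)
2. Hence C ⊑ (∀r.F ⊓ (F ⊔ ¬A)): not entailed.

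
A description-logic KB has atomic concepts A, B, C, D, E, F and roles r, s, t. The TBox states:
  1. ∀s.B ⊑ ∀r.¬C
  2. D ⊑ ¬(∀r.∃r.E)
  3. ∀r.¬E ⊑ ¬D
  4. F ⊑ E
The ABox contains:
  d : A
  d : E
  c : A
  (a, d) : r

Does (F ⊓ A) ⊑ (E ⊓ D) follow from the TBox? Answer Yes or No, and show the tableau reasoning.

1. (F ⊓ A) ⊑ (E ⊓ D)  ⇔  ((F ⊓ A) ⊓ (¬E ⊔ ¬D)) unsat w.r.t. T
   apply at x₀: F⊑E
   open: L(x₀) ⊇ {A, E, F, ¬D, ∃s.¬B} (+ ∃-successors)
2. Hence (F ⊓ A) ⊑ (E ⊓ D): not entailed.

No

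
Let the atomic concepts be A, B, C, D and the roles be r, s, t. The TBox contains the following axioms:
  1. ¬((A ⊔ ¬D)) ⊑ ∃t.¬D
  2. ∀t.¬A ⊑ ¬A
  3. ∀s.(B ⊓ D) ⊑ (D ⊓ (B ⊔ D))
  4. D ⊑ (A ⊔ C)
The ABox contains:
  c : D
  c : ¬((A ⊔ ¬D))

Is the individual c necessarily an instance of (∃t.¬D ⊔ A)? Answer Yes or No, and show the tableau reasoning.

Yes

1. c : (∃t.¬D ⊔ A)?  L(c) = {D, ¬((A ⊔ ¬D))} ∪ {(∀t.D ⊓ ¬A)}
   clash {D, ¬D} at an ∃-successor — c ∈ (∃t.¬D ⊔ A)
2. Hence c : (∃t.¬D ⊔ A): entailed.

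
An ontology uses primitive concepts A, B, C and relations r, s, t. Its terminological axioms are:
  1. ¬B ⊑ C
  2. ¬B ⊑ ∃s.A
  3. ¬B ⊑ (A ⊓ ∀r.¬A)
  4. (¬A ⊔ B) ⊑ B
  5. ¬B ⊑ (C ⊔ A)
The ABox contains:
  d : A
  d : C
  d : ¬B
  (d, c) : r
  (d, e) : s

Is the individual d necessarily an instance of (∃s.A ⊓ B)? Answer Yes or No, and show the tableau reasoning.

1. d : (∃s.A ⊓ B)?  L(d) = {A, C, ¬B} ∪ {(∀s.¬A ⊔ ¬B)}
   apply at d: ¬B⊑∃s.A; ¬B⊑(A ⊓ ∀r.¬A); ¬B⊑(C ⊔ A)
   open: L(d) ⊇ {A, C, ¬B, ∀r.¬A, ∃s.A} (+ ∃-successors) — d ∉ (∃s.A ⊓ B) possible
2. Hence d : (∃s.A ⊓ B): not entailed.

No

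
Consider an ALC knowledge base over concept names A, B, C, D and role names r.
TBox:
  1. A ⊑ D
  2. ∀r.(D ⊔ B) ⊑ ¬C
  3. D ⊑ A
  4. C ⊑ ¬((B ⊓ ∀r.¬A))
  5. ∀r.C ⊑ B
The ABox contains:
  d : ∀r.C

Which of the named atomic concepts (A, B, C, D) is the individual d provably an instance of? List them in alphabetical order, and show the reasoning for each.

1. d : A?  L(d) = {∀r.C} ∪ {¬A}
   apply at d: ∀r.C⊑B
   open: L(d) ⊇ {B, ¬A, ¬C, ¬D, ∀r.C} — d ∉ A possible
2. d : B?  L(d) = {∀r.C} ∪ {¬B}
   clash {B, ¬B} at d — d ∈ B
3. d : C?  L(d) = {∀r.C} ∪ {¬C}
   apply at d: ∀r.C⊑B
   open: L(d) ⊇ {B, ¬A, ¬C, ¬D, ∀r.C} — d ∉ C possible
4. d : D?  L(d) = {∀r.C} ∪ {¬D}
   apply at d: ∀r.C⊑B
   open: L(d) ⊇ {B, ¬A, ¬C, ¬D, ∀r.C} — d ∉ D possible
5. Entailed for d: {B}

{B}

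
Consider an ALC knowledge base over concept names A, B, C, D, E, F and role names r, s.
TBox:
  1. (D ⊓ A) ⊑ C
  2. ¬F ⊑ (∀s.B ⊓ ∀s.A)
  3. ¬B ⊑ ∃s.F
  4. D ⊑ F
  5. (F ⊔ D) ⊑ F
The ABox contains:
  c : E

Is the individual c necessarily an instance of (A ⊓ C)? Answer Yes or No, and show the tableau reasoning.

No

1. c : (A ⊓ C)?  L(c) = {E} ∪ {(¬A ⊔ ¬C)}
   open: L(c) ⊇ {B, E, ¬A, ¬D, ¬F, …} — c ∉ (A ⊓ C) possible
2. Hence c : (A ⊓ C): not entailed.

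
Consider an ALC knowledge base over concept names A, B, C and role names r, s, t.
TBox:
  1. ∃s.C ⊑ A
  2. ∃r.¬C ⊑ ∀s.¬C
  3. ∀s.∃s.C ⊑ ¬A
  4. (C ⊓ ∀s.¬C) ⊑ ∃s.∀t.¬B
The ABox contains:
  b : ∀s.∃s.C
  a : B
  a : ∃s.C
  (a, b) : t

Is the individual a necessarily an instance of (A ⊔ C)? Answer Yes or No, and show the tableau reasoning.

Yes

1. a : (A ⊔ C)?  L(a) = {B, ∃s.C} ∪ {(¬A ⊓ ¬C)}
   clash {C, ¬C} at an ∃-successor — a ∈ (A ⊔ C)
2. Hence a : (A ⊔ C): entailed.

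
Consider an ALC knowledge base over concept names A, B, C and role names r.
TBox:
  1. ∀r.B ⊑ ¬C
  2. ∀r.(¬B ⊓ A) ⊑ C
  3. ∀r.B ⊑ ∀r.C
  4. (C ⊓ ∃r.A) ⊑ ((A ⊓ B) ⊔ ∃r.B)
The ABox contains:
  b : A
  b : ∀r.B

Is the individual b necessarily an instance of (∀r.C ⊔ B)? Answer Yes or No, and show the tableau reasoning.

Yes

1. b : (∀r.C ⊔ B)?  L(b) = {A, ∀r.B} ∪ {(∃r.¬C ⊓ ¬B)}
   clash {C, ¬C} at b — b ∈ (∀r.C ⊔ B)
2. Hence b : (∀r.C ⊔ B): entailed.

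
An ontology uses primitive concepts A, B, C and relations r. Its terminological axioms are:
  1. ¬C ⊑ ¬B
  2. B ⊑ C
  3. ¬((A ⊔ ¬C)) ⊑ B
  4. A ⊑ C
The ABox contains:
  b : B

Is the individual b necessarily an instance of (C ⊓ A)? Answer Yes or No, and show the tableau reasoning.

1. b : (C ⊓ A)?  L(b) = {B} ∪ {(¬C ⊔ ¬A)}
   apply at b: B⊑C
   open: L(b) ⊇ {B, C, ¬A} — b ∉ (C ⊓ A) possible
2. Hence b : (C ⊓ A): not entailed.

No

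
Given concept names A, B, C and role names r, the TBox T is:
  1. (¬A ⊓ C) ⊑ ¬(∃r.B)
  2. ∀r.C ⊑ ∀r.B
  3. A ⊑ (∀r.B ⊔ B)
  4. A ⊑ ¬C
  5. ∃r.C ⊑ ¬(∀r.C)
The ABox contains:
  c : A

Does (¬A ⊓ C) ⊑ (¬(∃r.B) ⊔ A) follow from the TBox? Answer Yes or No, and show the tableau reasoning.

1. (¬A ⊓ C) ⊑ (¬(∃r.B) ⊔ A)  ⇔  ((¬A ⊓ C) ⊓ (∃r.B ⊓ ¬A)) unsat w.r.t. T
   all branches close; clash {B, ¬B} at an ∃-successor
2. Hence (¬A ⊓ C) ⊑ (¬(∃r.B) ⊔ A): entailed.

Yes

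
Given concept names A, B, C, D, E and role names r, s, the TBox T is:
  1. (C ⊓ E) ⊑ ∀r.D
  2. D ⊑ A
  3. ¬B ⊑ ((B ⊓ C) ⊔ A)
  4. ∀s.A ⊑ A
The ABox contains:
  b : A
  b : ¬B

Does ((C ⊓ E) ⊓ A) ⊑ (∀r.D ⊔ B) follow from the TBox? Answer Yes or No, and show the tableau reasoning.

1. ((C ⊓ E) ⊓ A) ⊑ (∀r.D ⊔ B)  ⇔  (((C ⊓ E) ⊓ A) ⊓ (∃r.¬D ⊓ ¬B)) unsat w.r.t. T
   all branches close; clash {D, ¬D} at an ∃-successor
2. Hence ((C ⊓ E) ⊓ A) ⊑ (∀r.D ⊔ B): entailed.

Yes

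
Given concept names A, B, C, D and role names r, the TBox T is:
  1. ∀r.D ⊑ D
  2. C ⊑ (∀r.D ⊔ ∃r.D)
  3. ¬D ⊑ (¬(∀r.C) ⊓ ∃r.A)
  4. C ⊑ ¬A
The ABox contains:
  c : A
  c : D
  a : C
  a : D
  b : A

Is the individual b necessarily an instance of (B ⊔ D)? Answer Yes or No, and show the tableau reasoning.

No

1. b : (B ⊔ D)?  L(b) = {A} ∪ {(¬B ⊓ ¬D)}
   apply at b: ¬D⊑(¬(∀r.C) ⊓ ∃r.A)
   open: L(b) ⊇ {A, ¬B, ¬C, ¬D, ∃r.A, …} (+ ∃-successors) — b ∉ (B ⊔ D) possible
2. Hence b : (B ⊔ D): not entailed.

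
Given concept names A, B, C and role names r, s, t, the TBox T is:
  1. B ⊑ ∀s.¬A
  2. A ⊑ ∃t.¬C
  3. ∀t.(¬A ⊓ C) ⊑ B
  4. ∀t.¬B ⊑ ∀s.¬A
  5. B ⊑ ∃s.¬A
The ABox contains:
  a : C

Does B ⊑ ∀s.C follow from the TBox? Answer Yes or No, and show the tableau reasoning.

No

1. B ⊑ ∀s.C  ⇔  (B ⊓ ∃s.¬C) unsat w.r.t. T
   apply at x₀: B⊑∀s.¬A; B⊑∃s.¬A
   open: L(x₀) ⊇ {B, ¬A, ∀s.¬A, ∃s.¬A, ∃s.¬C} (+ ∃-successors)
2. Hence B ⊑ ∀s.C: not entailed.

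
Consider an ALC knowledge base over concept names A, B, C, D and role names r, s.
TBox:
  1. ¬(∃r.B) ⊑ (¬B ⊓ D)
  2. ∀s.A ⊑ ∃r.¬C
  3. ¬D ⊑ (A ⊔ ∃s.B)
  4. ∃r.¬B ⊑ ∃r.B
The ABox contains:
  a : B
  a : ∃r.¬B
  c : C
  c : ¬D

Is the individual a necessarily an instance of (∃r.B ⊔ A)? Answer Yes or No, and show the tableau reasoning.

Yes

1. a : (∃r.B ⊔ A)?  L(a) = {B, ∃r.¬B} ∪ {(∀r.¬B ⊓ ¬A)}
   clash {B, ¬B} at an ∃-successor — a ∈ (∃r.B ⊔ A)
2. Hence a : (∃r.B ⊔ A): entailed.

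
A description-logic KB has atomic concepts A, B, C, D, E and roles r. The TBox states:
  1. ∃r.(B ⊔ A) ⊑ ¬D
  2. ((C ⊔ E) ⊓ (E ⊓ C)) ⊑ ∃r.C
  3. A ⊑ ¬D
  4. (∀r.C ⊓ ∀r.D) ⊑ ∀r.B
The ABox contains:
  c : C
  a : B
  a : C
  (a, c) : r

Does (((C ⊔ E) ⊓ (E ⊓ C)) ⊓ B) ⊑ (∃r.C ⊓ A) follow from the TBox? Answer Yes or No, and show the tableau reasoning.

1. (((C ⊔ E) ⊓ (E ⊓ C)) ⊓ B) ⊑ (∃r.C ⊓ A)  ⇔  ((((C ⊔ E) ⊓ (E ⊓ C)) ⊓ B) ⊓ (∀r.¬C ⊔ ¬A)) unsat w.r.t. T
   apply at x₀: ((C ⊔ E) ⊓ (E ⊓ C))⊑∃r.C
   open: L(x₀) ⊇ {B, C, E, ¬A, ∀r.(¬B ⊓ ¬A), …} (+ ∃-successors)
2. Hence (((C ⊔ E) ⊓ (E ⊓ C)) ⊓ B) ⊑ (∃r.C ⊓ A): not entailed.

No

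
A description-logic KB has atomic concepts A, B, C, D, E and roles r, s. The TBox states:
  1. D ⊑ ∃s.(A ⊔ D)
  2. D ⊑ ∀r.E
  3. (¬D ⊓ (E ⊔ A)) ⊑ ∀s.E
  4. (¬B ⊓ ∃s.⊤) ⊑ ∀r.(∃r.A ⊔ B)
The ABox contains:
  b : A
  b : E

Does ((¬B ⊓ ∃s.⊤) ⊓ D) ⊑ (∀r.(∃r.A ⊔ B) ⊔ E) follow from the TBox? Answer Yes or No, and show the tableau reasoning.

1. ((¬B ⊓ ∃s.⊤) ⊓ D) ⊑ (∀r.(∃r.A ⊔ B) ⊔ E)  ⇔  (((¬B ⊓ ∃s.⊤) ⊓ D) ⊓ (∃r.(∀r.¬A ⊓ ¬B) ⊓ ¬E)) unsat w.r.t. T
   all branches close; clash {B, ¬B} at an ∃-successor
2. Hence ((¬B ⊓ ∃s.⊤) ⊓ D) ⊑ (∀r.(∃r.A ⊔ B) ⊔ E): entailed.

Yes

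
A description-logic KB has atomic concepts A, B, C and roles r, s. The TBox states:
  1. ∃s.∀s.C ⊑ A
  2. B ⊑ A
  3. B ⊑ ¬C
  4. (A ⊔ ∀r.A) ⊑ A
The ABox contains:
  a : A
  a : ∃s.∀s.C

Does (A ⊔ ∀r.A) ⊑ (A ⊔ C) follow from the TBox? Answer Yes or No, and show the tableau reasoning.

Yes

1. (A ⊔ ∀r.A) ⊑ (A ⊔ C)  ⇔  ((A ⊔ ∀r.A) ⊓ (¬A ⊓ ¬C)) unsat w.r.t. T
   all branches close; clash {A, ¬A} at x₀
2. Hence (A ⊔ ∀r.A) ⊑ (A ⊔ C): entailed.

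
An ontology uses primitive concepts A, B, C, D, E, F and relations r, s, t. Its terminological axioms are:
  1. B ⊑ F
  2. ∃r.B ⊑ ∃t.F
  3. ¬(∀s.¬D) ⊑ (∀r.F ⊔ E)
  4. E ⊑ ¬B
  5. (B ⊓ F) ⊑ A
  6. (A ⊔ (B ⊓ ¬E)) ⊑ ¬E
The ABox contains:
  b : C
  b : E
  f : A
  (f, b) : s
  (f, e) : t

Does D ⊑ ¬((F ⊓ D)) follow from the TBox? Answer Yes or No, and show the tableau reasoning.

No

1. D ⊑ ¬((F ⊓ D))  ⇔  (D ⊓ (F ⊓ D)) unsat w.r.t. T
   open: L(x₀) ⊇ {D, F, ¬B, ¬E, ∀r.¬B, …}
2. Hence D ⊑ ¬((F ⊓ D)): not entailed.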